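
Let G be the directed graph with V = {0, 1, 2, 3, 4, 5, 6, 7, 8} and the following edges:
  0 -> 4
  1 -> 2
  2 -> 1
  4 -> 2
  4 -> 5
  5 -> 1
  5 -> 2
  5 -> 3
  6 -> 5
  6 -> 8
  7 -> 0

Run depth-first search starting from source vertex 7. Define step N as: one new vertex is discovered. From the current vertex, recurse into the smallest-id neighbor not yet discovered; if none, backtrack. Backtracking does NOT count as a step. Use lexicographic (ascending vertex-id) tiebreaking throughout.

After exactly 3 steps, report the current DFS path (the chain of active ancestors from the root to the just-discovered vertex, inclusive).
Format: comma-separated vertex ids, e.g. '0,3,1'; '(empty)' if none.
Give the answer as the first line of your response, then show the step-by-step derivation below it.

7,0,4

step 1: discover 7; path=7; order=7
step 2: discover 0; path=7>0; order=7,0
step 3: discover 4; path=7>0>4; order=7,0,4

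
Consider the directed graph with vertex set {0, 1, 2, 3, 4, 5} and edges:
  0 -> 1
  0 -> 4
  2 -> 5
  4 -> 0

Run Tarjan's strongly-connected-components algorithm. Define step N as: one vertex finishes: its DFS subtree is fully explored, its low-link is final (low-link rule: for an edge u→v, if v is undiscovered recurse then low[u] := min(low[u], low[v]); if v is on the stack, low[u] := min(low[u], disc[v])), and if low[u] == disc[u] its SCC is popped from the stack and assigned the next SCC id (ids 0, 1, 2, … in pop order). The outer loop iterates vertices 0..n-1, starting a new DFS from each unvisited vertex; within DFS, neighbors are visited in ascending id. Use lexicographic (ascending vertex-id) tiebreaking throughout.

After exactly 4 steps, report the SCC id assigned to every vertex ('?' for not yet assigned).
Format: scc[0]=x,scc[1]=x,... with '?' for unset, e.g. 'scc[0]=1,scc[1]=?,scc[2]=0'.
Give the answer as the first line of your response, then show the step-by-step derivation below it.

scc[0]=1,scc[1]=0,scc[2]=?,scc[3]=?,scc[4]=1,scc[5]=2

step 1: low=(low[0]=0,low[1]=1,low[2]=?,low[3]=?,low[4]=?,low[5]=?); scc=(scc[0]=?,scc[1]=0,scc[2]=?,scc[3]=?,scc[4]=?,scc[5]=?)
step 2: low=(low[0]=0,low[1]=1,low[2]=?,low[3]=?,low[4]=0,low[5]=?); scc=(scc[0]=?,scc[1]=0,scc[2]=?,scc[3]=?,scc[4]=?,scc[5]=?)
step 3: low=(low[0]=0,low[1]=1,low[2]=?,low[3]=?,low[4]=0,low[5]=?); scc=(scc[0]=1,scc[1]=0,scc[2]=?,scc[3]=?,scc[4]=1,scc[5]=?)
step 4: low=(low[0]=0,low[1]=1,low[2]=3,low[3]=?,low[4]=0,low[5]=4); scc=(scc[0]=1,scc[1]=0,scc[2]=?,scc[3]=?,scc[4]=1,scc[5]=2)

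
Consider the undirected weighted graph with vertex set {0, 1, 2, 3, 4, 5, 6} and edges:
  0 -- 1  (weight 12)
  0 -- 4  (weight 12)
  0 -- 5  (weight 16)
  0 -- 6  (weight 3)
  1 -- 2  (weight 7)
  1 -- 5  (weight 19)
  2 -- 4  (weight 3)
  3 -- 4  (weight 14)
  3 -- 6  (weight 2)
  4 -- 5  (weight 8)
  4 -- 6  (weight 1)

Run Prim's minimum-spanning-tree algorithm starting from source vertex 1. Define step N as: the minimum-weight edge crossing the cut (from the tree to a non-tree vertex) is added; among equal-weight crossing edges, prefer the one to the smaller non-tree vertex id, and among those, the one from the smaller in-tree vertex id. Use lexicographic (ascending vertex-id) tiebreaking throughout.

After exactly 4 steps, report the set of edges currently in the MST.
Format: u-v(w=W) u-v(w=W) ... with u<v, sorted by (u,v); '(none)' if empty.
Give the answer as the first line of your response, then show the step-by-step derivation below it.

1-2(w=7) 2-4(w=3) 3-6(w=2) 4-6(w=1)

step 1: add edge 1-2 (w=7); MST = {1-2(w=7)}
step 2: add edge 2-4 (w=3); MST = {1-2(w=7) 2-4(w=3)}
step 3: add edge 4-6 (w=1); MST = {1-2(w=7) 2-4(w=3) 4-6(w=1)}
step 4: add edge 3-6 (w=2); MST = {1-2(w=7) 2-4(w=3) 3-6(w=2) 4-6(w=1)}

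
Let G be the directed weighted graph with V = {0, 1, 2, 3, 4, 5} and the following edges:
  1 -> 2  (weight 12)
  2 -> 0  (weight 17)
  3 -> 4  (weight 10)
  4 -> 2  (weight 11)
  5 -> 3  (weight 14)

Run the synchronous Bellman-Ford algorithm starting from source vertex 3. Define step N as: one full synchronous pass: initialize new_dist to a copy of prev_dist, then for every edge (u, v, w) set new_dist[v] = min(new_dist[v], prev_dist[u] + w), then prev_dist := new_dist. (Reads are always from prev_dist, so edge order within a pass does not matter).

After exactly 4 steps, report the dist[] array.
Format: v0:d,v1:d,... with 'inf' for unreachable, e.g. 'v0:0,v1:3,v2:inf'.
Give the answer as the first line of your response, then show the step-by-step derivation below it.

v0:38,v1:inf,v2:21,v3:0,v4:10,v5:inf

step 1: dist = v0:inf,v1:inf,v2:inf,v3:0,v4:10,v5:inf
step 2: dist = v0:inf,v1:inf,v2:21,v3:0,v4:10,v5:inf
step 3: dist = v0:38,v1:inf,v2:21,v3:0,v4:10,v5:inf
step 4: dist = v0:38,v1:inf,v2:21,v3:0,v4:10,v5:inf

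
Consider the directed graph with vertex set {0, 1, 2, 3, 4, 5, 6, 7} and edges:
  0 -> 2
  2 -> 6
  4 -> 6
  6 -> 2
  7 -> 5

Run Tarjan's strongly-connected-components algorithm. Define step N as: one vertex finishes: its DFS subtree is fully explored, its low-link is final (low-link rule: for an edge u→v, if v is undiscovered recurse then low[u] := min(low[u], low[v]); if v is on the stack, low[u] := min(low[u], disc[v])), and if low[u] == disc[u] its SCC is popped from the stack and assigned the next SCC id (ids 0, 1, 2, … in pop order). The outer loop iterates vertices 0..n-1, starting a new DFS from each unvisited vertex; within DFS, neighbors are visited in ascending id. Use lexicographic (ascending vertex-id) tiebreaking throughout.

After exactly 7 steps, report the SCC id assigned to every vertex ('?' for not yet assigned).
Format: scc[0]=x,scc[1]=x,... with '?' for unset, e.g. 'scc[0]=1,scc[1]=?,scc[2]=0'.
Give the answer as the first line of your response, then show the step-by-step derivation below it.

scc[0]=1,scc[1]=2,scc[2]=0,scc[3]=3,scc[4]=4,scc[5]=5,scc[6]=0,scc[7]=?

step 1: low=(low[0]=0,low[1]=?,low[2]=1,low[3]=?,low[4]=?,low[5]=?,low[6]=1,low[7]=?); scc=(scc[0]=?,scc[1]=?,scc[2]=?,scc[3]=?,scc[4]=?,scc[5]=?,scc[6]=?,scc[7]=?)
step 2: low=(low[0]=0,low[1]=?,low[2]=1,low[3]=?,low[4]=?,low[5]=?,low[6]=1,low[7]=?); scc=(scc[0]=?,scc[1]=?,scc[2]=0,scc[3]=?,scc[4]=?,scc[5]=?,scc[6]=0,scc[7]=?)
step 3: low=(low[0]=0,low[1]=?,low[2]=1,low[3]=?,low[4]=?,low[5]=?,low[6]=1,low[7]=?); scc=(scc[0]=1,scc[1]=?,scc[2]=0,scc[3]=?,scc[4]=?,scc[5]=?,scc[6]=0,scc[7]=?)
step 4: low=(low[0]=0,low[1]=3,low[2]=1,low[3]=?,low[4]=?,low[5]=?,low[6]=1,low[7]=?); scc=(scc[0]=1,scc[1]=2,scc[2]=0,scc[3]=?,scc[4]=?,scc[5]=?,scc[6]=0,scc[7]=?)
step 5: low=(low[0]=0,low[1]=3,low[2]=1,low[3]=4,low[4]=?,low[5]=?,low[6]=1,low[7]=?); scc=(scc[0]=1,scc[1]=2,scc[2]=0,scc[3]=3,scc[4]=?,scc[5]=?,scc[6]=0,scc[7]=?)
step 6: low=(low[0]=0,low[1]=3,low[2]=1,low[3]=4,low[4]=5,low[5]=?,low[6]=1,low[7]=?); scc=(scc[0]=1,scc[1]=2,scc[2]=0,scc[3]=3,scc[4]=4,scc[5]=?,scc[6]=0,scc[7]=?)
step 7: low=(low[0]=0,low[1]=3,low[2]=1,low[3]=4,low[4]=5,low[5]=6,low[6]=1,low[7]=?); scc=(scc[0]=1,scc[1]=2,scc[2]=0,scc[3]=3,scc[4]=4,scc[5]=5,scc[6]=0,scc[7]=?)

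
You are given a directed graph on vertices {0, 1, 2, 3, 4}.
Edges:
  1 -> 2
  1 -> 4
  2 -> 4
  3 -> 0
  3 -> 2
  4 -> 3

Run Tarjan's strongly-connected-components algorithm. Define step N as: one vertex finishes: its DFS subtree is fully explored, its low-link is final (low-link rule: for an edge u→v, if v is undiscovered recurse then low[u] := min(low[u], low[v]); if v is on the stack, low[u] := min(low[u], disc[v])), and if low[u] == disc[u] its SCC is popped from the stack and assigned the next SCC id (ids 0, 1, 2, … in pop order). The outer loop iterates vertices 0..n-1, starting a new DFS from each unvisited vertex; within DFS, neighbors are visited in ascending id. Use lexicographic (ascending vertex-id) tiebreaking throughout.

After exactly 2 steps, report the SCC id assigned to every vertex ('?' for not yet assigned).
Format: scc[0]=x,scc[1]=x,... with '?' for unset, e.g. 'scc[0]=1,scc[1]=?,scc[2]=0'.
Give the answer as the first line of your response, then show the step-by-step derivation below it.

scc[0]=0,scc[1]=?,scc[2]=?,scc[3]=?,scc[4]=?

step 1: low=(low[0]=0,low[1]=?,low[2]=?,low[3]=?,low[4]=?); scc=(scc[0]=0,scc[1]=?,scc[2]=?,scc[3]=?,scc[4]=?)
step 2: low=(low[0]=0,low[1]=1,low[2]=2,low[3]=2,low[4]=3); scc=(scc[0]=0,scc[1]=?,scc[2]=?,scc[3]=?,scc[4]=?)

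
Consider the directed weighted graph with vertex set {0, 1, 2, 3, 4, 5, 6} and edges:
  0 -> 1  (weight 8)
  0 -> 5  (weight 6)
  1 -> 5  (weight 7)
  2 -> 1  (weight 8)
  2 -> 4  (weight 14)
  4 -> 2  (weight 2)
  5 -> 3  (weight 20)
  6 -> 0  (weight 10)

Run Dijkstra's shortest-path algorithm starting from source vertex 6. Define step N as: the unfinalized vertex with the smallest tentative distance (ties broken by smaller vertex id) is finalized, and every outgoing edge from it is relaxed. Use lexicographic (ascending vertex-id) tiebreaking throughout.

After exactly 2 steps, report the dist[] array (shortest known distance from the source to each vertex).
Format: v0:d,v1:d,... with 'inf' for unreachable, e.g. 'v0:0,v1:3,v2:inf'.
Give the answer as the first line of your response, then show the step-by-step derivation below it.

v0:10,v1:18,v2:inf,v3:inf,v4:inf,v5:16,v6:0

step 1: dist = v0:10,v1:inf,v2:inf,v3:inf,v4:inf,v5:inf,v6:0
step 2: dist = v0:10,v1:18,v2:inf,v3:inf,v4:inf,v5:16,v6:0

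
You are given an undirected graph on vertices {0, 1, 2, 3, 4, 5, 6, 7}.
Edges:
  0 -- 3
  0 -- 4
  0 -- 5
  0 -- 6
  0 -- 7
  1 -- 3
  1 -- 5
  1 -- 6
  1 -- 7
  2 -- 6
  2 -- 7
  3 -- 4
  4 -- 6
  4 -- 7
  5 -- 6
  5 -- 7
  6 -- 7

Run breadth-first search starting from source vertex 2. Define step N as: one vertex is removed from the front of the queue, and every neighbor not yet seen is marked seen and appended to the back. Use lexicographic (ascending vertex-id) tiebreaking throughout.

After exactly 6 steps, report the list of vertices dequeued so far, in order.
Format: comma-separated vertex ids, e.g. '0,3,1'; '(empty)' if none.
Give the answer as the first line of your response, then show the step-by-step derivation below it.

2,6,7,0,1,4

step 1: dequeue 2; queue=[6,7]; order=2
step 2: dequeue 6; queue=[7,0,1,4,5]; order=2,6
step 3: dequeue 7; queue=[0,1,4,5]; order=2,6,7
step 4: dequeue 0; queue=[1,4,5,3]; order=2,6,7,0
step 5: dequeue 1; queue=[4,5,3]; order=2,6,7,0,1
step 6: dequeue 4; queue=[5,3]; order=2,6,7,0,1,4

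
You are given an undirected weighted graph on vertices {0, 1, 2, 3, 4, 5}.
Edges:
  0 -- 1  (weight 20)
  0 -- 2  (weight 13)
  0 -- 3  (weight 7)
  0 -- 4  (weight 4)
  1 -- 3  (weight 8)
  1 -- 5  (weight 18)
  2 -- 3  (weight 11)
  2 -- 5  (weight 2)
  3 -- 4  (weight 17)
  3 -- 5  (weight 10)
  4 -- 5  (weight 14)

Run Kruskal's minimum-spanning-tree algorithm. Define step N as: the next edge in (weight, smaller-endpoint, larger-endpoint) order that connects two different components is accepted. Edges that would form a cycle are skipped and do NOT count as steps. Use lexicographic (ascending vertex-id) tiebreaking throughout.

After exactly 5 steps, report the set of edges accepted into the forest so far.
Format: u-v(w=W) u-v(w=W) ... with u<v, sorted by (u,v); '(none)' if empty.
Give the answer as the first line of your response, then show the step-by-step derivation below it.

0-3(w=7) 0-4(w=4) 1-3(w=8) 2-5(w=2) 3-5(w=10)

step 1: add edge 2-5 (w=2); MST = {2-5(w=2)}
step 2: add edge 0-4 (w=4); MST = {0-4(w=4) 2-5(w=2)}
step 3: add edge 0-3 (w=7); MST = {0-3(w=7) 0-4(w=4) 2-5(w=2)}
step 4: add edge 1-3 (w=8); MST = {0-3(w=7) 0-4(w=4) 1-3(w=8) 2-5(w=2)}
step 5: add edge 3-5 (w=10); MST = {0-3(w=7) 0-4(w=4) 1-3(w=8) 2-5(w=2) 3-5(w=10)}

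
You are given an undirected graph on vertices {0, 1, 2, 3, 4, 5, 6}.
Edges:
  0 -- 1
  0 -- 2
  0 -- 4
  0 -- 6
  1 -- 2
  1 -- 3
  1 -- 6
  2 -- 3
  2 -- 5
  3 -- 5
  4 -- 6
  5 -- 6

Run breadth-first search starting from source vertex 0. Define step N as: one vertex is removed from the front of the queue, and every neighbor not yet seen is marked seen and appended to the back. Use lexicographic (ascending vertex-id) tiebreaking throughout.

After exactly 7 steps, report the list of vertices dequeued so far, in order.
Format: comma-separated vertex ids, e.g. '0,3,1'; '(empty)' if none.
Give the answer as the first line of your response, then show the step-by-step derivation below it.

0,1,2,4,6,3,5

step 1: dequeue 0; queue=[1,2,4,6]; order=0
step 2: dequeue 1; queue=[2,4,6,3]; order=0,1
step 3: dequeue 2; queue=[4,6,3,5]; order=0,1,2
step 4: dequeue 4; queue=[6,3,5]; order=0,1,2,4
step 5: dequeue 6; queue=[3,5]; order=0,1,2,4,6
step 6: dequeue 3; queue=[5]; order=0,1,2,4,6,3
step 7: dequeue 5; queue=[(empty)]; order=0,1,2,4,6,3,5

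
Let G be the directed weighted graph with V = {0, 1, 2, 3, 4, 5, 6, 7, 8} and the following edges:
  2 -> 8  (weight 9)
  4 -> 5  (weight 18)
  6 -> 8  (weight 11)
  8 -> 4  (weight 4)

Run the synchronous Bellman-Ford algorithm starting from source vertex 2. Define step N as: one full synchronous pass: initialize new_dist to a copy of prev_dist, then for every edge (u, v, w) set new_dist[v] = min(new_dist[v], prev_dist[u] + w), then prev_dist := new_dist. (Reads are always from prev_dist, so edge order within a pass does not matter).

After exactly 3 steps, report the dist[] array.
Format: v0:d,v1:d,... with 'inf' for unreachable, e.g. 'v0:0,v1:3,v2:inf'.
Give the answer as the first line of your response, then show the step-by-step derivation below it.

v0:inf,v1:inf,v2:0,v3:inf,v4:13,v5:31,v6:inf,v7:inf,v8:9

step 1: dist = v0:inf,v1:inf,v2:0,v3:inf,v4:inf,v5:inf,v6:inf,v7:inf,v8:9
step 2: dist = v0:inf,v1:inf,v2:0,v3:inf,v4:13,v5:inf,v6:inf,v7:inf,v8:9
step 3: dist = v0:inf,v1:inf,v2:0,v3:inf,v4:13,v5:31,v6:inf,v7:inf,v8:9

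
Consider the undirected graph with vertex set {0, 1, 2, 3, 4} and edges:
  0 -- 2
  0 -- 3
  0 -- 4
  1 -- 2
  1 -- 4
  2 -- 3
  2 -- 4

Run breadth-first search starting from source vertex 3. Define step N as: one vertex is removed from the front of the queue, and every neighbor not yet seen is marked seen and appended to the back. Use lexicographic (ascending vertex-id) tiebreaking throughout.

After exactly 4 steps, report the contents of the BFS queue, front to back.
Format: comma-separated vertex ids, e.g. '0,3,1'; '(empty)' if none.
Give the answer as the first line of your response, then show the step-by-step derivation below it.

1

step 1: dequeue 3; queue=[0,2]; order=3
step 2: dequeue 0; queue=[2,4]; order=3,0
step 3: dequeue 2; queue=[4,1]; order=3,0,2
step 4: dequeue 4; queue=[1]; order=3,0,2,4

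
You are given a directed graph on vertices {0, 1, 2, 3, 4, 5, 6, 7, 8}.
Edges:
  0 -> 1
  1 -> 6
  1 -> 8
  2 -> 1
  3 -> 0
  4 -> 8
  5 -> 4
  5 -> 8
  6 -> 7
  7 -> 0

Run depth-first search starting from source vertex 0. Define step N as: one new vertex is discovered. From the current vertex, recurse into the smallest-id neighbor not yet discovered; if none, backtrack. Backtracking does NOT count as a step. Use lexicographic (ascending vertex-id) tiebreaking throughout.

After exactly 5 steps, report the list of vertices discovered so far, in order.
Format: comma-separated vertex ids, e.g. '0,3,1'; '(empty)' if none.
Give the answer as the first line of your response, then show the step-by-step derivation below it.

0,1,6,7,8

step 1: discover 0; path=0; order=0
step 2: discover 1; path=0>1; order=0,1
step 3: discover 6; path=0>1>6; order=0,1,6
step 4: discover 7; path=0>1>6>7; order=0,1,6,7
step 5: discover 8; path=0>1>8; order=0,1,6,7,8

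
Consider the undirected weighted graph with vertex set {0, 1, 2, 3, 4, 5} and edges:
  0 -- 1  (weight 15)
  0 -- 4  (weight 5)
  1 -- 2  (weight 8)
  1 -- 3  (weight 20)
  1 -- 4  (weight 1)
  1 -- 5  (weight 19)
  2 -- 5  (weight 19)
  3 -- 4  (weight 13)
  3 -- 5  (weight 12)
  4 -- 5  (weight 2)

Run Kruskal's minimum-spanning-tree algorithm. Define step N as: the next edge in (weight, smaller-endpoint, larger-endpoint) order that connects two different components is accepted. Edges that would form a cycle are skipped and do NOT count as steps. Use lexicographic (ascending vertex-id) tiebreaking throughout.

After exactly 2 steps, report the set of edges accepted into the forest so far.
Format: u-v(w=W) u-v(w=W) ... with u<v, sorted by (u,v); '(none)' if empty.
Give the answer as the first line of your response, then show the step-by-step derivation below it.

1-4(w=1) 4-5(w=2)

step 1: add edge 1-4 (w=1); MST = {1-4(w=1)}
step 2: add edge 4-5 (w=2); MST = {1-4(w=1) 4-5(w=2)}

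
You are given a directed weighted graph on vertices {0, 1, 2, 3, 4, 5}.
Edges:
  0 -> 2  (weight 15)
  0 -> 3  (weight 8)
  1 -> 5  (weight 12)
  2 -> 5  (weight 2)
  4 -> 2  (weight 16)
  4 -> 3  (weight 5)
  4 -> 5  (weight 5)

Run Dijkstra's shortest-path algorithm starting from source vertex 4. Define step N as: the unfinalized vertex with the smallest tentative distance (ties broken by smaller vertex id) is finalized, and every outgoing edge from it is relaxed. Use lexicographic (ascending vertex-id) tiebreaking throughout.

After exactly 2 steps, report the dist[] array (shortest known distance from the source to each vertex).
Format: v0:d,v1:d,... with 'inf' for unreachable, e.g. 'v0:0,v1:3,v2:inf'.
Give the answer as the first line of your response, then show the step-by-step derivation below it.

v0:inf,v1:inf,v2:16,v3:5,v4:0,v5:5

step 1: dist = v0:inf,v1:inf,v2:16,v3:5,v4:0,v5:5
step 2: dist = v0:inf,v1:inf,v2:16,v3:5,v4:0,v5:5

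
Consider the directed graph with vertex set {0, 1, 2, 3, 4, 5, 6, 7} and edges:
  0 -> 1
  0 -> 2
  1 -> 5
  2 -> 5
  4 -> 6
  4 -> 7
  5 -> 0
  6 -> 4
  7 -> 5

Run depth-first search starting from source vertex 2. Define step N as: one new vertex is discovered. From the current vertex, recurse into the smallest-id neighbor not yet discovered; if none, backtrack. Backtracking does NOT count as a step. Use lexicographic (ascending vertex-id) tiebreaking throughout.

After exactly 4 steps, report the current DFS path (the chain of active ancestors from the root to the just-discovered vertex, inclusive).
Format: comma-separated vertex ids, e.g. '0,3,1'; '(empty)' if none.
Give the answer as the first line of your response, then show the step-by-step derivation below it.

2,5,0,1

step 1: discover 2; path=2; order=2
step 2: discover 5; path=2>5; order=2,5
step 3: discover 0; path=2>5>0; order=2,5,0
step 4: discover 1; path=2>5>0>1; order=2,5,0,1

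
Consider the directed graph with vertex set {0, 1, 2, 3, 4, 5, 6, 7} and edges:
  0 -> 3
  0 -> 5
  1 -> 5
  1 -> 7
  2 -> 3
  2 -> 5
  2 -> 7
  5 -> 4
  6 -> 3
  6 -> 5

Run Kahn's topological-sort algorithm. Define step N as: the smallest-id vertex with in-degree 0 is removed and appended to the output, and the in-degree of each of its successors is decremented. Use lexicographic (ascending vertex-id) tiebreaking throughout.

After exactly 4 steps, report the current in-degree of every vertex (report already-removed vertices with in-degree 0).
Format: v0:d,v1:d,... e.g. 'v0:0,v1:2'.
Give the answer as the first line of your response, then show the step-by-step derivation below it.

v0:0,v1:0,v2:0,v3:0,v4:1,v5:0,v6:0,v7:0

step 1: output 0; order=[0]; indeg=(0,0,0,2,1,3,0,2)
step 2: output 1; order=[0,1]; indeg=(0,0,0,2,1,2,0,1)
step 3: output 2; order=[0,1,2]; indeg=(0,0,0,1,1,1,0,0)
step 4: output 6; order=[0,1,2,6]; indeg=(0,0,0,0,1,0,0,0)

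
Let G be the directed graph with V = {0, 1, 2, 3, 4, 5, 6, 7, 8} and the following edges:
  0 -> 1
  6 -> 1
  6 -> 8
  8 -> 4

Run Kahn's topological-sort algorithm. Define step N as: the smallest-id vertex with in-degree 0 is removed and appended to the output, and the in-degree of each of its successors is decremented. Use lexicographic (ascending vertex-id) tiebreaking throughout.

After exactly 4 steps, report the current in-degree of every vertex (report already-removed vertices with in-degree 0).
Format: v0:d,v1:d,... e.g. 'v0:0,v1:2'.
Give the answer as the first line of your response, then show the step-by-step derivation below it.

v0:0,v1:1,v2:0,v3:0,v4:1,v5:0,v6:0,v7:0,v8:1

step 1: output 0; order=[0]; indeg=(0,1,0,0,1,0,0,0,1)
step 2: output 2; order=[0,2]; indeg=(0,1,0,0,1,0,0,0,1)
step 3: output 3; order=[0,2,3]; indeg=(0,1,0,0,1,0,0,0,1)
step 4: output 5; order=[0,2,3,5]; indeg=(0,1,0,0,1,0,0,0,1)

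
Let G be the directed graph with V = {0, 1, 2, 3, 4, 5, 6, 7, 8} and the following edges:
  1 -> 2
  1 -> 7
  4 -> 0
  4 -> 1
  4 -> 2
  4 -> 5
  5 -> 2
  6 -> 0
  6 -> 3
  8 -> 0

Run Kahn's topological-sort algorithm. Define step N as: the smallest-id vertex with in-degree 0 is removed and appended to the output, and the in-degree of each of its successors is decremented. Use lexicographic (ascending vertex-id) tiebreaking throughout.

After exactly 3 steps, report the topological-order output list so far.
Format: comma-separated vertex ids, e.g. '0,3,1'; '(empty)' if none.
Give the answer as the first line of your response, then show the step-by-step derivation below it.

4,1,5

step 1: output 4; order=[4]; indeg=(2,0,2,1,0,0,0,1,0)
step 2: output 1; order=[4,1]; indeg=(2,0,1,1,0,0,0,0,0)
step 3: output 5; order=[4,1,5]; indeg=(2,0,0,1,0,0,0,0,0)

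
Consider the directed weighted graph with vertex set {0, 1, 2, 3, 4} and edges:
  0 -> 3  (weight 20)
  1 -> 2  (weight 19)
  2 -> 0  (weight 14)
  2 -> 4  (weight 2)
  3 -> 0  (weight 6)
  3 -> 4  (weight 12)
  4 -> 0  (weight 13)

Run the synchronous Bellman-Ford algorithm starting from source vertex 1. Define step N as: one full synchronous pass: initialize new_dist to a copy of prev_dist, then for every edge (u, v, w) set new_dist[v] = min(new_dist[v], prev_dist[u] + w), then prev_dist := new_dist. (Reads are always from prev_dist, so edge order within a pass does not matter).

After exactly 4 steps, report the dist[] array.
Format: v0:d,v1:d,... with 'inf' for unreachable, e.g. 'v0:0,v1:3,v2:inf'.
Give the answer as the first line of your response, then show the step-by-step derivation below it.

v0:33,v1:0,v2:19,v3:53,v4:21

step 1: dist = v0:inf,v1:0,v2:19,v3:inf,v4:inf
step 2: dist = v0:33,v1:0,v2:19,v3:inf,v4:21
step 3: dist = v0:33,v1:0,v2:19,v3:53,v4:21
step 4: dist = v0:33,v1:0,v2:19,v3:53,v4:21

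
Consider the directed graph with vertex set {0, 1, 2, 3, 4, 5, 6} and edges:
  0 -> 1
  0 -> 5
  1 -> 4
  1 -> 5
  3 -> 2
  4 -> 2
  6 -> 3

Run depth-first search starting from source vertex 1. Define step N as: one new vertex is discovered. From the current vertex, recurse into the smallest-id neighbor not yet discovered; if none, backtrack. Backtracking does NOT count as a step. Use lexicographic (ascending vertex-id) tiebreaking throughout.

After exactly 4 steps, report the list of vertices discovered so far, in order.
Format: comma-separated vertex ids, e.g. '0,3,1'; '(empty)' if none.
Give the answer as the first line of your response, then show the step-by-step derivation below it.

1,4,2,5

step 1: discover 1; path=1; order=1
step 2: discover 4; path=1>4; order=1,4
step 3: discover 2; path=1>4>2; order=1,4,2
step 4: discover 5; path=1>5; order=1,4,2,5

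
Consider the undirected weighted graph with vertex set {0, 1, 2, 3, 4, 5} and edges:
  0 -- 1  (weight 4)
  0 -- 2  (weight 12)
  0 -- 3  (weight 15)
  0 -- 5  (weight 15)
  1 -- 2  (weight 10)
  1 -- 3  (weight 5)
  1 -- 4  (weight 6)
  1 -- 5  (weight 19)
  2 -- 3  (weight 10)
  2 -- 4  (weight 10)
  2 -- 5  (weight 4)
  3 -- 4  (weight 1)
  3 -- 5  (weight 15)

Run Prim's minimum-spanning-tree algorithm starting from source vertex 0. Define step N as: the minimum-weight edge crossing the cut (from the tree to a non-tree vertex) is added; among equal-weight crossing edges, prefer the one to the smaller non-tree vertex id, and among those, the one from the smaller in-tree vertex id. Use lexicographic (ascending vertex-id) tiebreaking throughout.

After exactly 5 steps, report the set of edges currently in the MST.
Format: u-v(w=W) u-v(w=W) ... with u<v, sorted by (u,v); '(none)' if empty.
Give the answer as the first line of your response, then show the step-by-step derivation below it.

0-1(w=4) 1-2(w=10) 1-3(w=5) 2-5(w=4) 3-4(w=1)

step 1: add edge 0-1 (w=4); MST = {0-1(w=4)}
step 2: add edge 1-3 (w=5); MST = {0-1(w=4) 1-3(w=5)}
step 3: add edge 3-4 (w=1); MST = {0-1(w=4) 1-3(w=5) 3-4(w=1)}
step 4: add edge 1-2 (w=10); MST = {0-1(w=4) 1-2(w=10) 1-3(w=5) 3-4(w=1)}
step 5: add edge 2-5 (w=4); MST = {0-1(w=4) 1-2(w=10) 1-3(w=5) 2-5(w=4) 3-4(w=1)}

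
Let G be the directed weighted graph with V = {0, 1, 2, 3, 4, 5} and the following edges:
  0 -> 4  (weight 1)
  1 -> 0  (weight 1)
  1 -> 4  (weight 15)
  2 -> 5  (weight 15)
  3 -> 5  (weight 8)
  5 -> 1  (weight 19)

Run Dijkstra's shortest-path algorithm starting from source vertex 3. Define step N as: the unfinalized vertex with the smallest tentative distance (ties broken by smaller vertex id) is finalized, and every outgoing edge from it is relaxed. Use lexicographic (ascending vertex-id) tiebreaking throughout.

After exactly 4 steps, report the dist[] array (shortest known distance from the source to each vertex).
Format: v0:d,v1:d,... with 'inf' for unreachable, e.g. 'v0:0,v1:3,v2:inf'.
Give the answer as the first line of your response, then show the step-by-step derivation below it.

v0:28,v1:27,v2:inf,v3:0,v4:29,v5:8

step 1: dist = v0:inf,v1:inf,v2:inf,v3:0,v4:inf,v5:8
step 2: dist = v0:inf,v1:27,v2:inf,v3:0,v4:inf,v5:8
step 3: dist = v0:28,v1:27,v2:inf,v3:0,v4:42,v5:8
step 4: dist = v0:28,v1:27,v2:inf,v3:0,v4:29,v5:8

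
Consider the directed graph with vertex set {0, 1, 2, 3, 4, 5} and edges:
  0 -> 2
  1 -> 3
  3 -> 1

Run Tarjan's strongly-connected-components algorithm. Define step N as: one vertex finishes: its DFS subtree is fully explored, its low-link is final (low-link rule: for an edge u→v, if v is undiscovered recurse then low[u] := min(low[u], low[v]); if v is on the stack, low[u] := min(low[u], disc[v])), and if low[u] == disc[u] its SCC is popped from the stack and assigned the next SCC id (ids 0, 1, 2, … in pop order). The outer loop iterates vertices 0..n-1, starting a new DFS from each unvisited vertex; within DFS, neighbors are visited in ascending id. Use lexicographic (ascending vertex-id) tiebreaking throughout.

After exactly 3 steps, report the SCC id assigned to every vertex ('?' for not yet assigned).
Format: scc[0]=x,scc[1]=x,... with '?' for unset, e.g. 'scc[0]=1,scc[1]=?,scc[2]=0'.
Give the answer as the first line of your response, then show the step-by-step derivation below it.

scc[0]=1,scc[1]=?,scc[2]=0,scc[3]=?,scc[4]=?,scc[5]=?

step 1: low=(low[0]=0,low[1]=?,low[2]=1,low[3]=?,low[4]=?,low[5]=?); scc=(scc[0]=?,scc[1]=?,scc[2]=0,scc[3]=?,scc[4]=?,scc[5]=?)
step 2: low=(low[0]=0,low[1]=?,low[2]=1,low[3]=?,low[4]=?,low[5]=?); scc=(scc[0]=1,scc[1]=?,scc[2]=0,scc[3]=?,scc[4]=?,scc[5]=?)
step 3: low=(low[0]=0,low[1]=2,low[2]=1,low[3]=2,low[4]=?,low[5]=?); scc=(scc[0]=1,scc[1]=?,scc[2]=0,scc[3]=?,scc[4]=?,scc[5]=?)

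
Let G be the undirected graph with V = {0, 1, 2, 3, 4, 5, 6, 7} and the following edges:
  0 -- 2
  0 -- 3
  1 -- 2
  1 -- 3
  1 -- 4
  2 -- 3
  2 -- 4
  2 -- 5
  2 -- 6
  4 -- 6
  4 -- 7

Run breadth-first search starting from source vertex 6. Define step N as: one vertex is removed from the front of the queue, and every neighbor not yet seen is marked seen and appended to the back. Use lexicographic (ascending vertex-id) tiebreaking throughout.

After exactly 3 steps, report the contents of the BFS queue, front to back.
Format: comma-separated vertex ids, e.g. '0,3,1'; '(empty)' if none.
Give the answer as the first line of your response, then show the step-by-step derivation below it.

0,1,3,5,7

step 1: dequeue 6; queue=[2,4]; order=6
step 2: dequeue 2; queue=[4,0,1,3,5]; order=6,2
step 3: dequeue 4; queue=[0,1,3,5,7]; order=6,2,4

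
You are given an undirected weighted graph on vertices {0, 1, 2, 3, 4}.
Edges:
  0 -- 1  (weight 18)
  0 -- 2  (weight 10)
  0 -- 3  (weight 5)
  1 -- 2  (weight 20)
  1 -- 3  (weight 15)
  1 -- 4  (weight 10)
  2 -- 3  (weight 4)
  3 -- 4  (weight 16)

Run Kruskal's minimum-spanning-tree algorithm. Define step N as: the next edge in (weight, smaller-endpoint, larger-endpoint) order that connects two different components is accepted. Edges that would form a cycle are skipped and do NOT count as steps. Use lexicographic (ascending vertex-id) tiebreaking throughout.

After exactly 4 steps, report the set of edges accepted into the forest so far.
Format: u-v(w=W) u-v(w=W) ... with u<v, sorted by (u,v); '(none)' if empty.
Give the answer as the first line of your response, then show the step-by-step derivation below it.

0-3(w=5) 1-3(w=15) 1-4(w=10) 2-3(w=4)

step 1: add edge 2-3 (w=4); MST = {2-3(w=4)}
step 2: add edge 0-3 (w=5); MST = {0-3(w=5) 2-3(w=4)}
step 3: add edge 1-4 (w=10); MST = {0-3(w=5) 1-4(w=10) 2-3(w=4)}
step 4: add edge 1-3 (w=15); MST = {0-3(w=5) 1-3(w=15) 1-4(w=10) 2-3(w=4)}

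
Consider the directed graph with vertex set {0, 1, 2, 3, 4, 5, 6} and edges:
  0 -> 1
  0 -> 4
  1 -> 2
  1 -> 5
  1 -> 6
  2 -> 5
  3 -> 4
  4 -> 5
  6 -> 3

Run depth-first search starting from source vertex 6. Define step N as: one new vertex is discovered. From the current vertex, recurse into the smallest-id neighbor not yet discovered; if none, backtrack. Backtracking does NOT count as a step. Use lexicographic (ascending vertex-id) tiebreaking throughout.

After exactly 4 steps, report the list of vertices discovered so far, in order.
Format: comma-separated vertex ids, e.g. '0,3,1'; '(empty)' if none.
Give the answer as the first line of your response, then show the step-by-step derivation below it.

6,3,4,5

step 1: discover 6; path=6; order=6
step 2: discover 3; path=6>3; order=6,3
step 3: discover 4; path=6>3>4; order=6,3,4
step 4: discover 5; path=6>3>4>5; order=6,3,4,5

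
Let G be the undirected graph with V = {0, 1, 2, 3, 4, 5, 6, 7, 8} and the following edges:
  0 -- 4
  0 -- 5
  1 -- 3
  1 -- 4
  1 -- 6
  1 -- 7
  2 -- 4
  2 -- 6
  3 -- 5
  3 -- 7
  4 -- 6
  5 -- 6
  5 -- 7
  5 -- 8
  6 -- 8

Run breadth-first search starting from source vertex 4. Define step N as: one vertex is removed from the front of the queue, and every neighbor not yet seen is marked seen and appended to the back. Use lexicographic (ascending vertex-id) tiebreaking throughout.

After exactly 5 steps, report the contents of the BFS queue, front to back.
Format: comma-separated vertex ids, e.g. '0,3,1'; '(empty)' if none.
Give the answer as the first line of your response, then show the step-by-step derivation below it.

5,3,7,8

step 1: dequeue 4; queue=[0,1,2,6]; order=4
step 2: dequeue 0; queue=[1,2,6,5]; order=4,0
step 3: dequeue 1; queue=[2,6,5,3,7]; order=4,0,1
step 4: dequeue 2; queue=[6,5,3,7]; order=4,0,1,2
step 5: dequeue 6; queue=[5,3,7,8]; order=4,0,1,2,6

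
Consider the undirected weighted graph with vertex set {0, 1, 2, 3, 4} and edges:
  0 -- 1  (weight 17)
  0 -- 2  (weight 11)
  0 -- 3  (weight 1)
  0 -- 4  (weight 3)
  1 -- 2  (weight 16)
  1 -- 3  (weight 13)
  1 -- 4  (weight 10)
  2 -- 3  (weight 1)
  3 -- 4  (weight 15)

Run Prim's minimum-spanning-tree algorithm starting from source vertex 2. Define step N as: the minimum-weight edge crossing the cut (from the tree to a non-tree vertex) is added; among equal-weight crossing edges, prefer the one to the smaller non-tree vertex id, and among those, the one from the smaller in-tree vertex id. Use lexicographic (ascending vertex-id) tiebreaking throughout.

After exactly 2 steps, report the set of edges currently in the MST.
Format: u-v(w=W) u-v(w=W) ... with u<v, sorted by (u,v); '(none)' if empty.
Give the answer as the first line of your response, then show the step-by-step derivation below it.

0-3(w=1) 2-3(w=1)

step 1: add edge 2-3 (w=1); MST = {2-3(w=1)}
step 2: add edge 0-3 (w=1); MST = {0-3(w=1) 2-3(w=1)}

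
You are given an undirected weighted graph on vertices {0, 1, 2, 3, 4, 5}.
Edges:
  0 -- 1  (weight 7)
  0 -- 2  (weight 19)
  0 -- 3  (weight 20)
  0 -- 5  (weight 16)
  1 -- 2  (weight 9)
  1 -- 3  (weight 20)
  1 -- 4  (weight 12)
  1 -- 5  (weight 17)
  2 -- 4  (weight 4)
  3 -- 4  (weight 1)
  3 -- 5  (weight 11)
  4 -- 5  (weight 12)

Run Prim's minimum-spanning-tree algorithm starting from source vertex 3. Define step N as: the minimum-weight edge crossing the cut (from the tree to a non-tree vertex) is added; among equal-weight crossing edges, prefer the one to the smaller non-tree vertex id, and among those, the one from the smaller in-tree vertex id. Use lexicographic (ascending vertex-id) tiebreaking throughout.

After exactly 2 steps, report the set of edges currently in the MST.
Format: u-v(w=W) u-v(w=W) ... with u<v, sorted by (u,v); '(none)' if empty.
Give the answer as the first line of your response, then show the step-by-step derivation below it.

2-4(w=4) 3-4(w=1)

step 1: add edge 3-4 (w=1); MST = {3-4(w=1)}
step 2: add edge 2-4 (w=4); MST = {2-4(w=4) 3-4(w=1)}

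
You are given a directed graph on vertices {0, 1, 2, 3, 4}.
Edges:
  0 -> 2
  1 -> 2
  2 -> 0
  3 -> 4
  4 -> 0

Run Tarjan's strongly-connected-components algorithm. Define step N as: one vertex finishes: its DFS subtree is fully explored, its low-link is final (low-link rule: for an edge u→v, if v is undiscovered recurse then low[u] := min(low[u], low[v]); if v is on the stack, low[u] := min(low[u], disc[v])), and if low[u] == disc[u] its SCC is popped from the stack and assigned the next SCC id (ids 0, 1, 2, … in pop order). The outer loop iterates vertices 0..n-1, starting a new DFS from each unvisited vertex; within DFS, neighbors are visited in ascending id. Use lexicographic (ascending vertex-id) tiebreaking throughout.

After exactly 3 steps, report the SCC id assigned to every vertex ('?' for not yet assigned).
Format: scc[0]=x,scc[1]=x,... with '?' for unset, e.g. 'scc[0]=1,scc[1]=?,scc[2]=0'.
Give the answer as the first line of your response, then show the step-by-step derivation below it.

scc[0]=0,scc[1]=1,scc[2]=0,scc[3]=?,scc[4]=?

step 1: low=(low[0]=0,low[1]=?,low[2]=0,low[3]=?,low[4]=?); scc=(scc[0]=?,scc[1]=?,scc[2]=?,scc[3]=?,scc[4]=?)
step 2: low=(low[0]=0,low[1]=?,low[2]=0,low[3]=?,low[4]=?); scc=(scc[0]=0,scc[1]=?,scc[2]=0,scc[3]=?,scc[4]=?)
step 3: low=(low[0]=0,low[1]=2,low[2]=0,low[3]=?,low[4]=?); scc=(scc[0]=0,scc[1]=1,scc[2]=0,scc[3]=?,scc[4]=?)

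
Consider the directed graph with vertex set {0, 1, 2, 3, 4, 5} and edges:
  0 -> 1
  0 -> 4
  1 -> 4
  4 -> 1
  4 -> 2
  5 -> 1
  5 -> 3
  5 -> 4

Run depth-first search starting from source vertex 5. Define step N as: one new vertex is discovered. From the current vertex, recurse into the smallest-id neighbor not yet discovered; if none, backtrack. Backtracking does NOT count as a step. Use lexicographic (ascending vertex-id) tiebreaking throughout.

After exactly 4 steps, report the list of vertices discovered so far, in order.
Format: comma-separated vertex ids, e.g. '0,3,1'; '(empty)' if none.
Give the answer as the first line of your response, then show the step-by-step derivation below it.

5,1,4,2

step 1: discover 5; path=5; order=5
step 2: discover 1; path=5>1; order=5,1
step 3: discover 4; path=5>1>4; order=5,1,4
step 4: discover 2; path=5>1>4>2; order=5,1,4,2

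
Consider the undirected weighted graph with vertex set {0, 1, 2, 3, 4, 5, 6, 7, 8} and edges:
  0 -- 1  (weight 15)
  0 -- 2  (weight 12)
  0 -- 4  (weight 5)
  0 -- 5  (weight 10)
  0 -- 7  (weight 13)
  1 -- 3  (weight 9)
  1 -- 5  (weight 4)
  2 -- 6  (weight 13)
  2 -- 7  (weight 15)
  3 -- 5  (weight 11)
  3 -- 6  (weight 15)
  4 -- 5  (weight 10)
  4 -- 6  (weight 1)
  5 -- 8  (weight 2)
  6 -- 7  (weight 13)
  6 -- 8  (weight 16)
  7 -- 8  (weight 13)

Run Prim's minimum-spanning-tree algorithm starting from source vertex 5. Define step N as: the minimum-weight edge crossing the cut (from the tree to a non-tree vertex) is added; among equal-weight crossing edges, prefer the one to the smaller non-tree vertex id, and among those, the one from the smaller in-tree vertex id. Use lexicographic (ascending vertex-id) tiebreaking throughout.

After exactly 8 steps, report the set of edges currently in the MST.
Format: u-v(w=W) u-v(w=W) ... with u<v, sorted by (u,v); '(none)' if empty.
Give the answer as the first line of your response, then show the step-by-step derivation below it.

0-2(w=12) 0-4(w=5) 0-5(w=10) 0-7(w=13) 1-3(w=9) 1-5(w=4) 4-6(w=1) 5-8(w=2)

step 1: add edge 5-8 (w=2); MST = {5-8(w=2)}
step 2: add edge 1-5 (w=4); MST = {1-5(w=4) 5-8(w=2)}
step 3: add edge 1-3 (w=9); MST = {1-3(w=9) 1-5(w=4) 5-8(w=2)}
step 4: add edge 0-5 (w=10); MST = {0-5(w=10) 1-3(w=9) 1-5(w=4) 5-8(w=2)}
step 5: add edge 0-4 (w=5); MST = {0-4(w=5) 0-5(w=10) 1-3(w=9) 1-5(w=4) 5-8(w=2)}
step 6: add edge 4-6 (w=1); MST = {0-4(w=5) 0-5(w=10) 1-3(w=9) 1-5(w=4) 4-6(w=1) 5-8(w=2)}
step 7: add edge 0-2 (w=12); MST = {0-2(w=12) 0-4(w=5) 0-5(w=10) 1-3(w=9) 1-5(w=4) 4-6(w=1) 5-8(w=2)}
step 8: add edge 0-7 (w=13); MST = {0-2(w=12) 0-4(w=5) 0-5(w=10) 0-7(w=13) 1-3(w=9) 1-5(w=4) 4-6(w=1) 5-8(w=2)}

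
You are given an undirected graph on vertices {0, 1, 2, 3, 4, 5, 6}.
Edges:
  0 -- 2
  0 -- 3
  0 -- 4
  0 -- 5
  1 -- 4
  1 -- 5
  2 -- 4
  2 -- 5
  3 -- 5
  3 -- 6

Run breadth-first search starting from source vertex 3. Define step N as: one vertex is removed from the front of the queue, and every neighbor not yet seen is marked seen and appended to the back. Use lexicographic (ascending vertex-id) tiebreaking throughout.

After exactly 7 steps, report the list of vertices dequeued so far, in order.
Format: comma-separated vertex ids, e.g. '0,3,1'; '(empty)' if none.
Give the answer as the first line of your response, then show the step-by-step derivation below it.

3,0,5,6,2,4,1

step 1: dequeue 3; queue=[0,5,6]; order=3
step 2: dequeue 0; queue=[5,6,2,4]; order=3,0
step 3: dequeue 5; queue=[6,2,4,1]; order=3,0,5
step 4: dequeue 6; queue=[2,4,1]; order=3,0,5,6
step 5: dequeue 2; queue=[4,1]; order=3,0,5,6,2
step 6: dequeue 4; queue=[1]; order=3,0,5,6,2,4
step 7: dequeue 1; queue=[(empty)]; order=3,0,5,6,2,4,1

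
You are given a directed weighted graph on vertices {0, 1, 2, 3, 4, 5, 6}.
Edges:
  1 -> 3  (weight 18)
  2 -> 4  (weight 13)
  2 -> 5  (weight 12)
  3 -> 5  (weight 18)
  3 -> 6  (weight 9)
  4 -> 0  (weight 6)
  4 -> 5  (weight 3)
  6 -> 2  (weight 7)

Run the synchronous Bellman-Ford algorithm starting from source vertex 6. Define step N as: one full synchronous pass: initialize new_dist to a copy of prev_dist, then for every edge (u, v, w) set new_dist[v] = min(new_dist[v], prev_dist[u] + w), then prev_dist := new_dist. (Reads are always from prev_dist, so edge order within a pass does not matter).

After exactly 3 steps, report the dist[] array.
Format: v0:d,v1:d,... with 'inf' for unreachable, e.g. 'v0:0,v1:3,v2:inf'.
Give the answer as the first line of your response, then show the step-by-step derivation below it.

v0:26,v1:inf,v2:7,v3:inf,v4:20,v5:19,v6:0

step 1: dist = v0:inf,v1:inf,v2:7,v3:inf,v4:inf,v5:inf,v6:0
step 2: dist = v0:inf,v1:inf,v2:7,v3:inf,v4:20,v5:19,v6:0
step 3: dist = v0:26,v1:inf,v2:7,v3:inf,v4:20,v5:19,v6:0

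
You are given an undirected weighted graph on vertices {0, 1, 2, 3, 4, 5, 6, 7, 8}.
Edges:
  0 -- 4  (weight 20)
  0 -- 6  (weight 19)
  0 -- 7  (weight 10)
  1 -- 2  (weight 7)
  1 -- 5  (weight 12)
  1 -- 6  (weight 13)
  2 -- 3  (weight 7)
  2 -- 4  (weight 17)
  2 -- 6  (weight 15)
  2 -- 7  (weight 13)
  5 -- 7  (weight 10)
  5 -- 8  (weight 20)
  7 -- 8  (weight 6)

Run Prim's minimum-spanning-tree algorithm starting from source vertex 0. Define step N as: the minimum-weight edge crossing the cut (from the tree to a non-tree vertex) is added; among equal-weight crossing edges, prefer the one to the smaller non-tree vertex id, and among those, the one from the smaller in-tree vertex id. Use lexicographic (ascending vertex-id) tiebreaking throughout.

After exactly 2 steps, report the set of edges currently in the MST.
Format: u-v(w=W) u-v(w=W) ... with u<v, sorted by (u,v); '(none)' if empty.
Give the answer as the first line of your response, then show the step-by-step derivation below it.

0-7(w=10) 7-8(w=6)

step 1: add edge 0-7 (w=10); MST = {0-7(w=10)}
step 2: add edge 7-8 (w=6); MST = {0-7(w=10) 7-8(w=6)}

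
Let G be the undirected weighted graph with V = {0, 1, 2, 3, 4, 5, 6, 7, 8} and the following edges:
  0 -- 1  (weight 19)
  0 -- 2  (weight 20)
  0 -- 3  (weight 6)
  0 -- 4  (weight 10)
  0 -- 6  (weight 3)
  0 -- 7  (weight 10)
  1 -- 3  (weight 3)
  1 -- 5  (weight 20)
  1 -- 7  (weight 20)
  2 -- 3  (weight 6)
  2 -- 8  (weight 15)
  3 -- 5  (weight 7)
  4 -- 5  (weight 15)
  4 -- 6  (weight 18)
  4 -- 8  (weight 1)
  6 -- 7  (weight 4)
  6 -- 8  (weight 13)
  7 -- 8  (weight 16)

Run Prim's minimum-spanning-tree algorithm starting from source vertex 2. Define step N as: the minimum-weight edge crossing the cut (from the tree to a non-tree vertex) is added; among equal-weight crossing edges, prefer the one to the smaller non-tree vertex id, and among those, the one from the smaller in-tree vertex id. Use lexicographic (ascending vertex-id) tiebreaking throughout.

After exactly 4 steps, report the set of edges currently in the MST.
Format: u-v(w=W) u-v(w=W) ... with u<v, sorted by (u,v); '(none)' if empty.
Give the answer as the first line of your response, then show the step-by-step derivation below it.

0-3(w=6) 0-6(w=3) 1-3(w=3) 2-3(w=6)

step 1: add edge 2-3 (w=6); MST = {2-3(w=6)}
step 2: add edge 1-3 (w=3); MST = {1-3(w=3) 2-3(w=6)}
step 3: add edge 0-3 (w=6); MST = {0-3(w=6) 1-3(w=3) 2-3(w=6)}
step 4: add edge 0-6 (w=3); MST = {0-3(w=6) 0-6(w=3) 1-3(w=3) 2-3(w=6)}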